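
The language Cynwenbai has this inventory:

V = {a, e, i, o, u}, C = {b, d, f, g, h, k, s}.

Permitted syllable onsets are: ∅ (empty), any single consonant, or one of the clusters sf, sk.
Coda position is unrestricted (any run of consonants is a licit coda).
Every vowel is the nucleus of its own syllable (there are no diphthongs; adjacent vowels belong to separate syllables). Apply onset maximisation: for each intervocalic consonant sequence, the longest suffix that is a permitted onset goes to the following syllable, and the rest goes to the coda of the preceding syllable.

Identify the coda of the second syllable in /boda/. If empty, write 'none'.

none

The vowels are o, a — 2 nuclei, so 2 syllables.
V1 /o/ – V2 /a/: just /d/ — single C goes to the following onset.
Result: bo.da.
Syllable 2 is /da/: onset /d/, nucleus /a/, coda ∅.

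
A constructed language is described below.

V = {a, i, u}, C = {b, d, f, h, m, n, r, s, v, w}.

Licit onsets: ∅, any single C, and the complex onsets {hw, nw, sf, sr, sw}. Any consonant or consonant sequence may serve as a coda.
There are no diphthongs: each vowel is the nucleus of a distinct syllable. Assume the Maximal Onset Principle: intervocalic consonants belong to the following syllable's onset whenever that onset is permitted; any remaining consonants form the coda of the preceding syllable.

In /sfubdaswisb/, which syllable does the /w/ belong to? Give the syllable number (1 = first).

3

Vowels present: u, a, i; each is a nucleus, giving 3 syllables.
σ1/σ2 boundary: /bd/ — longest licit onset from the right is /d/, leaving /b/ as coda.
σ2/σ3 boundary: /sw/ — entire cluster is a permitted onset → onset /sw/, coda ∅.
So the parse is sfub.da.swisb.
The /w/ is in the onset of syllable 3 (/swisb/).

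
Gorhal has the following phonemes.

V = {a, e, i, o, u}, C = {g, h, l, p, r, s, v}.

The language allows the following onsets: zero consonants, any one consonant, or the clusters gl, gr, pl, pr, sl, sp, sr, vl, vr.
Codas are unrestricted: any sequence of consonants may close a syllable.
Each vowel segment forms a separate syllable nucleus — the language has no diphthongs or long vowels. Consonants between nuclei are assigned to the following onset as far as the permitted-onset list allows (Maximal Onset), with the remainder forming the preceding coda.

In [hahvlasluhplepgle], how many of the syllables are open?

The vowels are a, a, u, e, e — 5 nuclei, so 5 syllables.
Between /a/ (V1) and /a/ (V2): /hvl/ — longest licit onset from the right is /vl/, leaving /h/ as coda.
Between /a/ (V2) and /u/ (V3): /sl/ — entire cluster is a permitted onset → onset /sl/, coda ∅.
Between /u/ (V3) and /e/ (V4): /hpl/ — longest licit onset from the right is /pl/, leaving /h/ as coda.
Between /e/ (V4) and /e/ (V5): /pgl/; trying suffixes from longest down, /gl/ is the first permitted one, so coda /p/ | onset /gl/.
So the parse is hah.vla.sluh.plep.gle.
Classifying each syllable: /hah/ (closed), /vla/ (open), /sluh/ (closed), /plep/ (closed), /gle/ (open).
Open syllables: 2.

2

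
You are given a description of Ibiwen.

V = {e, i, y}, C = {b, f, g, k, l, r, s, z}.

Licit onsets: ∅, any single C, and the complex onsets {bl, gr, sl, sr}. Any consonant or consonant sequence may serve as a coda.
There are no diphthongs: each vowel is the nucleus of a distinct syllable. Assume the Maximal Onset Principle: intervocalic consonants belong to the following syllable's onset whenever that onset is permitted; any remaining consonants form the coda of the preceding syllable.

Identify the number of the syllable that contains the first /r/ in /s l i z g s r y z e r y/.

The vowels are i, y, e, y — 4 nuclei, so 4 syllables.
σ1/σ2 boundary: /zgsr/ splits as /zg/ + /sr/ (/sr/ is the longest suffix that is a licit onset).
σ2/σ3 boundary: /z/ → onset of the next syllable (single consonants are always licit onsets).
σ3/σ4 boundary: /r/ is a single consonant, so it becomes the next onset.
So the parse is slizg.sry.ze.ry.
The first /r/ is in the onset of syllable 2 (/sry/).

2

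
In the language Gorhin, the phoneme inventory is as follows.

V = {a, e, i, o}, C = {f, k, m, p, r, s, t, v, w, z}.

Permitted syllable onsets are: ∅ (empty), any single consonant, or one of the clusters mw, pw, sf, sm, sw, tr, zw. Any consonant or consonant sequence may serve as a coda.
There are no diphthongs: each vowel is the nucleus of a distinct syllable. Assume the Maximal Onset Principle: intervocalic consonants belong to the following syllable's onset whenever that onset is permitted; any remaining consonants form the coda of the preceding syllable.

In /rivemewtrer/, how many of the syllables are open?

Nuclei (vowels): i, e, e, e → 4 syllables.
Between /i/ (V1) and /e/ (V2): just /v/ — single C goes to the following onset.
Between /e/ (V2) and /e/ (V3): just /m/ — single C goes to the following onset.
Between /e/ (V3) and /e/ (V4): cluster /wtr/ — the longest permitted-onset suffix is /tr/; onset = /tr/, preceding coda = /w/.
Putting it together: ri.ve.mew.trer.
Classifying each syllable: /ri/ (open), /ve/ (open), /mew/ (closed), /trer/ (closed).
Open syllables: 2.

2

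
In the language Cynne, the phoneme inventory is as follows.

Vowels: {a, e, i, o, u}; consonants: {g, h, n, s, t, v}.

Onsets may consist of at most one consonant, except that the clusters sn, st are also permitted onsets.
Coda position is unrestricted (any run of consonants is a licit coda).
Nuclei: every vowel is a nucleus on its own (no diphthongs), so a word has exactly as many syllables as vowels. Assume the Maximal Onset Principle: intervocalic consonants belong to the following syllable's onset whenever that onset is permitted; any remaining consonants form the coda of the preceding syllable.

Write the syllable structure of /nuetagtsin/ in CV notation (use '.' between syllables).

CV.V.CVCC.CVC

Vowels present: u, e, a, i; each is a nucleus, giving 4 syllables.
Between /u/ (V1) and /e/ (V2): no consonants, so the boundary falls immediately after /u/.
Between /e/ (V2) and /a/ (V3): /t/ → onset of the next syllable (single consonants are always licit onsets).
Between /a/ (V3) and /i/ (V4): /gts/ — longest licit onset from the right is /s/, leaving /gt/ as coda.
Putting it together: nu.e.tagt.sin.
Mapping each syllable to C/V: /nu/ → CV, /e/ → V, /tagt/ → CVCC, /sin/ → CVC.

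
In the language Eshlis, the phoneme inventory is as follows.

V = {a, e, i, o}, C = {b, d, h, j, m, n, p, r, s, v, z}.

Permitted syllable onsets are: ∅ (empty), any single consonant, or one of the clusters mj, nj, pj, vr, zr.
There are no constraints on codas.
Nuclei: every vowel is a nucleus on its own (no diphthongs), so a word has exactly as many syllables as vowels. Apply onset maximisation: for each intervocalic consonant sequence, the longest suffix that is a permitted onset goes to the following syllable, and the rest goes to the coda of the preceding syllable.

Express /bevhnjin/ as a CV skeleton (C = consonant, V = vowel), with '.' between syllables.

CVCC.CCVC

Nuclei (vowels): e, i → 2 syllables.
V1 /e/ – V2 /i/: cluster /vhnj/ — the longest permitted-onset suffix is /nj/; onset = /nj/, preceding coda = /vh/.
Result: bevh.njin.
Mapping each syllable to C/V: /bevh/ → CVCC, /njin/ → CCVC.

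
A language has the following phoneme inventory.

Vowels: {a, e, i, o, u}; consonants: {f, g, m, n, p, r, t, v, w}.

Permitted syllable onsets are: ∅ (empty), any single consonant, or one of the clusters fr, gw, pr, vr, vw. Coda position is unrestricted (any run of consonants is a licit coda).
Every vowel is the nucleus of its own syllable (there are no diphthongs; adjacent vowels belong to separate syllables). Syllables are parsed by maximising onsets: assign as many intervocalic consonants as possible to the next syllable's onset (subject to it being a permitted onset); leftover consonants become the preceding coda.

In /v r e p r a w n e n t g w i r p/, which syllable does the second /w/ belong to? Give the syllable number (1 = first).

4

Nuclei (vowels): e, a, e, i → 4 syllables.
/e…a/ gap (V1→V2): /pr/ is a licit onset in full, so it all attaches to the next syllable.
/a…e/ gap (V2→V3): /wn/ — longest licit onset from the right is /n/, leaving /w/ as coda.
/e…i/ gap (V3→V4): /ntgw/ splits as /nt/ + /gw/ (/gw/ is the longest suffix that is a licit onset).
Putting it together: vre.praw.nent.gwirp.
The second /w/ is in the onset of syllable 4 (/gwirp/).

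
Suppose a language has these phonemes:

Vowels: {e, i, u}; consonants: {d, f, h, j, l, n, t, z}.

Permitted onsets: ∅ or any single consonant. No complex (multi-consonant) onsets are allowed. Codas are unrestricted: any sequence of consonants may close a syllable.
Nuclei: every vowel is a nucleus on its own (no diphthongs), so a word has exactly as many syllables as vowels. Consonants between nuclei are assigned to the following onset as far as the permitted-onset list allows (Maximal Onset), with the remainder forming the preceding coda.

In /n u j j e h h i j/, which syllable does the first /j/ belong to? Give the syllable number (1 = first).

The vowels are u, e, i — 3 nuclei, so 3 syllables.
Between /u/ (V1) and /e/ (V2): /jj/ — longest licit onset from the right is /j/, leaving /j/ as coda.
Between /e/ (V2) and /i/ (V3): /hh/ splits as /h/ + /h/ (/h/ is the longest suffix that is a licit onset).
Result: nuj.jeh.hij.
The first /j/ is in the coda of syllable 1 (/nuj/).

1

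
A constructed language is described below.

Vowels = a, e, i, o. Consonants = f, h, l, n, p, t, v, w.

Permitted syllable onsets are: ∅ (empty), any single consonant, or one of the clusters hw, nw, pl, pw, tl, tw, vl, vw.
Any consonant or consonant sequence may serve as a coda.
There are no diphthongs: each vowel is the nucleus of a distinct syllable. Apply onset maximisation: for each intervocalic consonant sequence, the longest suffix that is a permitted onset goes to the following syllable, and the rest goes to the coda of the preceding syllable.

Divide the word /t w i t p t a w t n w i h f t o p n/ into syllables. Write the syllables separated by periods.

twitp.tawt.nwihf.topn

Nuclei (vowels): i, a, i, o → 4 syllables.
/i…a/ gap (V1→V2): /tpt/ — longest licit onset from the right is /t/, leaving /tp/ as coda.
/a…i/ gap (V2→V3): /wtnw/ splits as /wt/ + /nw/ (/nw/ is the longest suffix that is a licit onset).
/i…o/ gap (V3→V4): cluster /hft/ — the longest permitted-onset suffix is /t/; onset = /t/, preceding coda = /hf/.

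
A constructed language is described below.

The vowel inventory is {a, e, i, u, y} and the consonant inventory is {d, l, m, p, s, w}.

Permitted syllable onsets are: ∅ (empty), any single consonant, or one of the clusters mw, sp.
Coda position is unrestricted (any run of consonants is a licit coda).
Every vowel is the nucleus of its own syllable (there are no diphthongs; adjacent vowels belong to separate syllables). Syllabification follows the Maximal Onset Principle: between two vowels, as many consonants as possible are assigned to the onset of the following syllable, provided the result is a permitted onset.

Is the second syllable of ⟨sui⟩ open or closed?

open

Vowels present: u, i; each is a nucleus, giving 2 syllables.
σ1/σ2 boundary: no consonants, so the boundary falls immediately after /u/.
Putting it together: su.i.
Syllable 2 is /i/; it ends in its nucleus with no coda, so it is open.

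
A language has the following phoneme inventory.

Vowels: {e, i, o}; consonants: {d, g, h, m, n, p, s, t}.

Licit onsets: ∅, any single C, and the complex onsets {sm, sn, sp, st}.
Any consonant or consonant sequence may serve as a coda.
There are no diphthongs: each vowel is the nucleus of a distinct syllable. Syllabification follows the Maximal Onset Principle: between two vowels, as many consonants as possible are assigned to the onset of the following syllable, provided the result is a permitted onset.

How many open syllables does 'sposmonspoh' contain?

1

Nuclei (vowels): o, o, o → 3 syllables.
σ1/σ2 boundary: cluster /sm/ — /sm/ is itself a permitted onset, so the whole cluster goes right; preceding coda = ∅.
σ2/σ3 boundary: /nsp/ splits as /n/ + /sp/ (/sp/ is the longest suffix that is a licit onset).
Result: spo.smon.spoh.
Classifying each syllable: /spo/ (open), /smon/ (closed), /spoh/ (closed).
Open syllables: 1.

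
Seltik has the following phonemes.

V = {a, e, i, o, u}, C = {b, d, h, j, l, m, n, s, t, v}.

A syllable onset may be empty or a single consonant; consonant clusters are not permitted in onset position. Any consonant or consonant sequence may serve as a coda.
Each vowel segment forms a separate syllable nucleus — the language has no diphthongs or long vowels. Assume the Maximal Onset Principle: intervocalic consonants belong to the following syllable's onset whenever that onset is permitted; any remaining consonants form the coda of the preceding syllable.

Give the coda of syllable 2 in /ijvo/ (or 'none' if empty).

none

The vowels are i, o — 2 nuclei, so 2 syllables.
/i…o/ gap (V1→V2): cluster /jv/ — the longest permitted-onset suffix is /v/; onset = /v/, preceding coda = /j/.
Putting it together: ij.vo.
Syllable 2 is /vo/: onset /v/, nucleus /o/, coda ∅.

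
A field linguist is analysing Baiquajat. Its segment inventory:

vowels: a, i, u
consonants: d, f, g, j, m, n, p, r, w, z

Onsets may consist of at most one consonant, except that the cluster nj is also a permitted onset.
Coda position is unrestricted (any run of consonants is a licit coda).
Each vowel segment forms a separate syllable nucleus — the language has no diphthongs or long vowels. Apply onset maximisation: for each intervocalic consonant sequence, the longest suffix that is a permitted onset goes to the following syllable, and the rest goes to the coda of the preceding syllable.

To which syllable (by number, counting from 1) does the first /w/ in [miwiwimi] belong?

2

Vowels present: i, i, i, i; each is a nucleus, giving 4 syllables.
/i…i/ gap (V1→V2): /w/ → onset of the next syllable (single consonants are always licit onsets).
/i…i/ gap (V2→V3): just /w/ — single C goes to the following onset.
/i…i/ gap (V3→V4): /m/ → onset of the next syllable (single consonants are always licit onsets).
Syllabification: mi.wi.wi.mi.
The first /w/ is in the onset of syllable 2 (/wi/).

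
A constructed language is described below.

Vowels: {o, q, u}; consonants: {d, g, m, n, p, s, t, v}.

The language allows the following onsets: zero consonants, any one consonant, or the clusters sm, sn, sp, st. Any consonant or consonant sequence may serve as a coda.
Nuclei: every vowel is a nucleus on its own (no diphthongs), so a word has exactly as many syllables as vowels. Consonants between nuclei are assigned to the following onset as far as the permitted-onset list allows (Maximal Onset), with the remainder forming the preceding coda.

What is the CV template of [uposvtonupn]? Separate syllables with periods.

V.CVCC.CV.CVCC

Nuclei (vowels): u, o, o, u → 4 syllables.
σ1/σ2 boundary: /p/ is a single consonant, so it becomes the next onset.
σ2/σ3 boundary: /svt/ — longest licit onset from the right is /t/, leaving /sv/ as coda.
σ3/σ4 boundary: /n/ → onset of the next syllable (single consonants are always licit onsets).
Syllabification: u.posv.to.nupn.
Mapping each syllable to C/V: /u/ → V, /posv/ → CVCC, /to/ → CV, /nupn/ → CVCC.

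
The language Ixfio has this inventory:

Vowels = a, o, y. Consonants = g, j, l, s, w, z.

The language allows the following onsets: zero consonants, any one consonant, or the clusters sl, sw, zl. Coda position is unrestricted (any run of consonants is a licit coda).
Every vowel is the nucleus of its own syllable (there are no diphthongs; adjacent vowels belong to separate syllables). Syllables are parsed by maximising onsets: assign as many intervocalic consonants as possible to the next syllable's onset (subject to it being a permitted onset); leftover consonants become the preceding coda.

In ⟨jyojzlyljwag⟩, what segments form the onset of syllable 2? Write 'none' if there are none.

The vowels are y, o, y, a — 4 nuclei, so 4 syllables.
/y…o/ gap (V1→V2): nothing intervenes; syllable break is V.V.
/o…y/ gap (V2→V3): cluster /jzl/ — the longest permitted-onset suffix is /zl/; onset = /zl/, preceding coda = /j/.
/y…a/ gap (V3→V4): /ljw/ splits as /lj/ + /w/ (/w/ is the longest suffix that is a licit onset).
So the parse is jy.oj.zlylj.wag.
Syllable 2 is /oj/: onset ∅, nucleus /o/, coda /j/.

none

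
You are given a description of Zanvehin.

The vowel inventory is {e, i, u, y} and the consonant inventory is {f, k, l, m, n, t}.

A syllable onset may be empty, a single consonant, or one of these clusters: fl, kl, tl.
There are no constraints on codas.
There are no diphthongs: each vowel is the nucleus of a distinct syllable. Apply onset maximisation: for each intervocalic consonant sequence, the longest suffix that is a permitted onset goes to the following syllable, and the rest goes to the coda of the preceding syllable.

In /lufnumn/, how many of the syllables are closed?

Vowels present: u, u; each is a nucleus, giving 2 syllables.
σ1/σ2 boundary: cluster /fn/ — the longest permitted-onset suffix is /n/; onset = /n/, preceding coda = /f/.
Result: luf.numn.
Classifying each syllable: /luf/ (closed), /numn/ (closed).
Closed syllables: 2.

2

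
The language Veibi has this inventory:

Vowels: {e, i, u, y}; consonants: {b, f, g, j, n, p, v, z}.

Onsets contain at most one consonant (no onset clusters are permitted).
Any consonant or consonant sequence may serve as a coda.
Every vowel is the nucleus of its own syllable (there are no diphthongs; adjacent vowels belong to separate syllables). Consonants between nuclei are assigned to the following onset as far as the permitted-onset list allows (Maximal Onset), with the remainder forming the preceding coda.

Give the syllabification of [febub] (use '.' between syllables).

Vowels present: e, u; each is a nucleus, giving 2 syllables.
Between /e/ (V1) and /u/ (V2): /b/ → onset of the next syllable (single consonants are always licit onsets).

fe.bub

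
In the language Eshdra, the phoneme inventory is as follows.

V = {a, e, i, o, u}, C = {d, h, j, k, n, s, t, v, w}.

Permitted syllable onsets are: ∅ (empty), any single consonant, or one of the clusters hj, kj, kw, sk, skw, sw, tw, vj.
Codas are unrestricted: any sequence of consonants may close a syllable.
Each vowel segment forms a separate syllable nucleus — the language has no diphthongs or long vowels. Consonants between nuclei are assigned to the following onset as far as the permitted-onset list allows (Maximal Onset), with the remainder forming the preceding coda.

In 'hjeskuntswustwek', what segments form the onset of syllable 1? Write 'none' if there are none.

hj

The vowels are e, u, u, e — 4 nuclei, so 4 syllables.
V1 /e/ – V2 /u/: /sk/ is a licit onset in full, so it all attaches to the next syllable.
V2 /u/ – V3 /u/: /ntsw/; trying suffixes from longest down, /sw/ is the first permitted one, so coda /nt/ | onset /sw/.
V3 /u/ – V4 /e/: cluster /stw/ — the longest permitted-onset suffix is /tw/; onset = /tw/, preceding coda = /s/.
Syllabification: hje.skunt.swus.twek.
Syllable 1 is /hje/: onset /hj/, nucleus /e/, coda ∅.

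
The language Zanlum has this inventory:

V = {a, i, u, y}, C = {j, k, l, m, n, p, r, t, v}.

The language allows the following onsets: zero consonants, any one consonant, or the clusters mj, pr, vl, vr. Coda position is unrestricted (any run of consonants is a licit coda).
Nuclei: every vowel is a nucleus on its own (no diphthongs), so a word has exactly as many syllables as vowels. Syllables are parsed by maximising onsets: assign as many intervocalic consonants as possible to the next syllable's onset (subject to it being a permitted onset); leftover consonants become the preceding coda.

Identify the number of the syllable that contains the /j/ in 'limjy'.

2

The vowels are i, y — 2 nuclei, so 2 syllables.
V1 /i/ – V2 /y/: cluster /mj/ — /mj/ is itself a permitted onset, so the whole cluster goes right; preceding coda = ∅.
So the parse is li.mjy.
The /j/ is in the onset of syllable 2 (/mjy/).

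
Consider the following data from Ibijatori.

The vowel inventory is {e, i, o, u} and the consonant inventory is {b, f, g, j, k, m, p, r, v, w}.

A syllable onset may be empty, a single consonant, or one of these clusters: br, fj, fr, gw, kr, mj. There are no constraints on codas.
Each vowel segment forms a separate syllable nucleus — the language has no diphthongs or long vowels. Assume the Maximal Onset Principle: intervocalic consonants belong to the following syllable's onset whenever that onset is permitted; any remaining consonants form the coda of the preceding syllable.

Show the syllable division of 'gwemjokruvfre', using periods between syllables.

Vowels present: e, o, u, e; each is a nucleus, giving 4 syllables.
V1 /e/ – V2 /o/: cluster /mj/ — /mj/ is itself a permitted onset, so the whole cluster goes right; preceding coda = ∅.
V2 /o/ – V3 /u/: /kr/ — entire cluster is a permitted onset → onset /kr/, coda ∅.
V3 /u/ – V4 /e/: cluster /vfr/ — the longest permitted-onset suffix is /fr/; onset = /fr/, preceding coda = /v/.

gwe.mjo.kruv.fre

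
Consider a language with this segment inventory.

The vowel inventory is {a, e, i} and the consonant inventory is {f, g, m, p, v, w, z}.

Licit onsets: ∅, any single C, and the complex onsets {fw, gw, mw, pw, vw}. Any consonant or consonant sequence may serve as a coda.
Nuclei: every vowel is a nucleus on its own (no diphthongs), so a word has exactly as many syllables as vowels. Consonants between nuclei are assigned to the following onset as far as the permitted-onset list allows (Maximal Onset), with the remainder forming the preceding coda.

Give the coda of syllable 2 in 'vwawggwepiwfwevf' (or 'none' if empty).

Vowels present: a, e, i, e; each is a nucleus, giving 4 syllables.
σ1/σ2 boundary: /wggw/ — longest licit onset from the right is /gw/, leaving /wg/ as coda.
σ2/σ3 boundary: just /p/ — single C goes to the following onset.
σ3/σ4 boundary: /wfw/; trying suffixes from longest down, /fw/ is the first permitted one, so coda /w/ | onset /fw/.
So the parse is vwawg.gwe.piw.fwevf.
Syllable 2 is /gwe/: onset /gw/, nucleus /e/, coda ∅.

none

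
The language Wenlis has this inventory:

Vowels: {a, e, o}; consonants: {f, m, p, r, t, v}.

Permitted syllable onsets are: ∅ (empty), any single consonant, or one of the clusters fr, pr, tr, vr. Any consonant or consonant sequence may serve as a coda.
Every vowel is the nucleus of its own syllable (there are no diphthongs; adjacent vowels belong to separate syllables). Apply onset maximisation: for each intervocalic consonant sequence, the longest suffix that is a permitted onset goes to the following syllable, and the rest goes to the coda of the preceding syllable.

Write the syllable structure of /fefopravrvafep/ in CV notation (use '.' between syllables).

CV.CV.CCVCC.CV.CVC

Nuclei (vowels): e, o, a, a, e → 5 syllables.
σ1/σ2 boundary: just /f/ — single C goes to the following onset.
σ2/σ3 boundary: /pr/ is a licit onset in full, so it all attaches to the next syllable.
σ3/σ4 boundary: /vrv/ — longest licit onset from the right is /v/, leaving /vr/ as coda.
σ4/σ5 boundary: /f/ is a single consonant, so it becomes the next onset.
Syllabification: fe.fo.pravr.va.fep.
Mapping each syllable to C/V: /fe/ → CV, /fo/ → CV, /pravr/ → CCVCC, /va/ → CV, /fep/ → CVC.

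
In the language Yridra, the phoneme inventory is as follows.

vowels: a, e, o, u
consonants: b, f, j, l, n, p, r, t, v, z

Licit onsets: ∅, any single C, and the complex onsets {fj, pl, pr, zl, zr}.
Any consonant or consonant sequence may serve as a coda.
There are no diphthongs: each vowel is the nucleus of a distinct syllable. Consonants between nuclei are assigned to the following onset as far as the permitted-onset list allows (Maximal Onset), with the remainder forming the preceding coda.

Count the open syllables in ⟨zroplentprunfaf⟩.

1

Vowels present: o, e, u, a; each is a nucleus, giving 4 syllables.
σ1/σ2 boundary: /pl/ — entire cluster is a permitted onset → onset /pl/, coda ∅.
σ2/σ3 boundary: cluster /ntpr/ — the longest permitted-onset suffix is /pr/; onset = /pr/, preceding coda = /nt/.
σ3/σ4 boundary: /nf/; trying suffixes from longest down, /f/ is the first permitted one, so coda /n/ | onset /f/.
Putting it together: zro.plent.prun.faf.
Classifying each syllable: /zro/ (open), /plent/ (closed), /prun/ (closed), /faf/ (closed).
Open syllables: 1.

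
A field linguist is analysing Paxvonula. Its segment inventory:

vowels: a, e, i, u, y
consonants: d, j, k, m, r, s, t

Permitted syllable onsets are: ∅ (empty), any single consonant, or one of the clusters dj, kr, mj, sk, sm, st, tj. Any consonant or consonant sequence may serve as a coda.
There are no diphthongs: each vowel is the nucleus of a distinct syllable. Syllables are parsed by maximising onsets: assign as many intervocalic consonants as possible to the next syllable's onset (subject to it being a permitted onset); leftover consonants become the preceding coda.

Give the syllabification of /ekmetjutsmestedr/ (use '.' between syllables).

Nuclei (vowels): e, e, u, e, e → 5 syllables.
V1 /e/ – V2 /e/: cluster /km/ — the longest permitted-onset suffix is /m/; onset = /m/, preceding coda = /k/.
V2 /e/ – V3 /u/: /tj/ is a licit onset in full, so it all attaches to the next syllable.
V3 /u/ – V4 /e/: cluster /tsm/ — the longest permitted-onset suffix is /sm/; onset = /sm/, preceding coda = /t/.
V4 /e/ – V5 /e/: cluster /st/ — /st/ is itself a permitted onset, so the whole cluster goes right; preceding coda = ∅.

ek.me.tjut.sme.stedr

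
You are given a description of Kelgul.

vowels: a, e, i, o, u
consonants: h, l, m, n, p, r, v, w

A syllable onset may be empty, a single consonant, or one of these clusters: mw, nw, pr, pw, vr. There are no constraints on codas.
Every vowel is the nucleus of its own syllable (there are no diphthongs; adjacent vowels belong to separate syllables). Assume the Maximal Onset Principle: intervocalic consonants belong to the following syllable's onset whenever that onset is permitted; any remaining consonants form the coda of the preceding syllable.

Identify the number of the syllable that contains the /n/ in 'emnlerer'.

1

Vowels present: e, e, e; each is a nucleus, giving 3 syllables.
V1 /e/ – V2 /e/: /mnl/ splits as /mn/ + /l/ (/l/ is the longest suffix that is a licit onset).
V2 /e/ – V3 /e/: /r/ → onset of the next syllable (single consonants are always licit onsets).
Putting it together: emn.le.rer.
The /n/ is in the coda of syllable 1 (/emn/).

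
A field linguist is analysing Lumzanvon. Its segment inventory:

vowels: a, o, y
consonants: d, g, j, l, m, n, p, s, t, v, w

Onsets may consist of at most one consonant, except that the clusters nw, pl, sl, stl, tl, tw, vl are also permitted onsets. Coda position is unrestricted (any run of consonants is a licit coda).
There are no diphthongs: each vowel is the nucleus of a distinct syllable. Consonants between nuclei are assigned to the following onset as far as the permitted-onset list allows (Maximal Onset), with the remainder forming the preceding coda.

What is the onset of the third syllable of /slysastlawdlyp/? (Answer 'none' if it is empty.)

Nuclei (vowels): y, a, a, y → 4 syllables.
/y…a/ gap (V1→V2): just /s/ — single C goes to the following onset.
/a…a/ gap (V2→V3): /stl/ is a licit onset in full, so it all attaches to the next syllable.
/a…y/ gap (V3→V4): /wdl/; trying suffixes from longest down, /l/ is the first permitted one, so coda /wd/ | onset /l/.
Syllabification: sly.sa.stlawd.lyp.
Syllable 3 is /stlawd/: onset /stl/, nucleus /a/, coda /wd/.

stl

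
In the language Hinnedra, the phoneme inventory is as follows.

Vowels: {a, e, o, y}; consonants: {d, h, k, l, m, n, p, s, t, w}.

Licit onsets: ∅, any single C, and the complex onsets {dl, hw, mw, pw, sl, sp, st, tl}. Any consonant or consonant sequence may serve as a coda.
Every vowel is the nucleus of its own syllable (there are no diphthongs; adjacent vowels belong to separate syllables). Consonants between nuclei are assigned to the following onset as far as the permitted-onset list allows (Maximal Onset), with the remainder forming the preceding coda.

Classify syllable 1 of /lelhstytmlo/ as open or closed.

The vowels are e, y, o — 3 nuclei, so 3 syllables.
V1 /e/ – V2 /y/: /lhst/ splits as /lh/ + /st/ (/st/ is the longest suffix that is a licit onset).
V2 /y/ – V3 /o/: /tml/ — longest licit onset from the right is /l/, leaving /tm/ as coda.
So the parse is lelh.stytm.lo.
Syllable 1 is /lelh/ with coda /lh/, so it is closed.

closed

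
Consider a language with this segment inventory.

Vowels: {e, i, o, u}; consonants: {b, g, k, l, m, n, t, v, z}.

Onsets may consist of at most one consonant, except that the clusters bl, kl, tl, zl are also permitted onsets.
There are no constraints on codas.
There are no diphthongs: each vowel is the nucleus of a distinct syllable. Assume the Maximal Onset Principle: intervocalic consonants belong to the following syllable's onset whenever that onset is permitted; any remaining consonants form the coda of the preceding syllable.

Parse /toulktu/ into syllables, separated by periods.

Vowels present: o, u, u; each is a nucleus, giving 3 syllables.
Between /o/ (V1) and /u/ (V2): nothing intervenes; syllable break is V.V.
Between /u/ (V2) and /u/ (V3): /lkt/ — longest licit onset from the right is /t/, leaving /lk/ as coda.

to.ulk.tu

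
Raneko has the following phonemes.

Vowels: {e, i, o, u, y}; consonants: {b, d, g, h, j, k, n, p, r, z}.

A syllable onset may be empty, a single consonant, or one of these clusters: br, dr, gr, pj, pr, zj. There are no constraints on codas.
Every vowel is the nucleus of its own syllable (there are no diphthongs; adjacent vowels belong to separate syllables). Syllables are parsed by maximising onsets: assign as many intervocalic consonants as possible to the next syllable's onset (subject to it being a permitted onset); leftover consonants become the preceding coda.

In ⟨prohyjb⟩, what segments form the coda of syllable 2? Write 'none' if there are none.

Nuclei (vowels): o, y → 2 syllables.
Between /o/ (V1) and /y/ (V2): /h/ is a single consonant, so it becomes the next onset.
Result: pro.hyjb.
Syllable 2 is /hyjb/: onset /h/, nucleus /y/, coda /jb/.

jb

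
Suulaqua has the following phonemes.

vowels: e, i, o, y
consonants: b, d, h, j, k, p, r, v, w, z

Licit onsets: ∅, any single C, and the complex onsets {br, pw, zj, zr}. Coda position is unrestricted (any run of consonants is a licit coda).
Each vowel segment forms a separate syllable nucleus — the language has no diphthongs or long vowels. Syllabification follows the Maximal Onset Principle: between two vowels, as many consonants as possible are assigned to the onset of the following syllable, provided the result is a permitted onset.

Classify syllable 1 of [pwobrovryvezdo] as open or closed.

Vowels present: o, o, y, e, o; each is a nucleus, giving 5 syllables.
/o…o/ gap (V1→V2): /br/ is a licit onset in full, so it all attaches to the next syllable.
/o…y/ gap (V2→V3): cluster /vr/ — the longest permitted-onset suffix is /r/; onset = /r/, preceding coda = /v/.
/y…e/ gap (V3→V4): just /v/ — single C goes to the following onset.
/e…o/ gap (V4→V5): /zd/ — longest licit onset from the right is /d/, leaving /z/ as coda.
Putting it together: pwo.brov.ry.vez.do.
Syllable 1 is /pwo/; it ends in its nucleus with no coda, so it is open.

open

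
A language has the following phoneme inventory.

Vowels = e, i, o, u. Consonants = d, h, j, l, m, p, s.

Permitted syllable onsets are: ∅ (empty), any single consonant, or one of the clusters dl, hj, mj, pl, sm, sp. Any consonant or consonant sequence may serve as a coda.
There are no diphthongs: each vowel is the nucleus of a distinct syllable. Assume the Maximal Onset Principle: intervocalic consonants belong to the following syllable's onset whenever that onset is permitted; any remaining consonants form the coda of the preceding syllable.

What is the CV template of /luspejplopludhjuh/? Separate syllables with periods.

CV.CCVC.CCV.CCVC.CCVC

Vowels present: u, e, o, u, u; each is a nucleus, giving 5 syllables.
V1 /u/ – V2 /e/: /sp/ — entire cluster is a permitted onset → onset /sp/, coda ∅.
V2 /e/ – V3 /o/: cluster /jpl/ — the longest permitted-onset suffix is /pl/; onset = /pl/, preceding coda = /j/.
V3 /o/ – V4 /u/: /pl/ is a licit onset in full, so it all attaches to the next syllable.
V4 /u/ – V5 /u/: cluster /dhj/ — the longest permitted-onset suffix is /hj/; onset = /hj/, preceding coda = /d/.
Syllabification: lu.spej.plo.plud.hjuh.
Mapping each syllable to C/V: /lu/ → CV, /spej/ → CCVC, /plo/ → CCV, /plud/ → CCVC, /hjuh/ → CCVC.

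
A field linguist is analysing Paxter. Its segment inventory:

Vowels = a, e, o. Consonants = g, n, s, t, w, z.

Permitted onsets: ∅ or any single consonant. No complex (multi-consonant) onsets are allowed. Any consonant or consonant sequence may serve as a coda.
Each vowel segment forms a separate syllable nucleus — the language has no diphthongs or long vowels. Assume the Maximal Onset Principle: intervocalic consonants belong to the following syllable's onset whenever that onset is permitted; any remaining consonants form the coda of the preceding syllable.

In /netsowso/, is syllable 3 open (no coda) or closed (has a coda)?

Vowels present: e, o, o; each is a nucleus, giving 3 syllables.
Between /e/ (V1) and /o/ (V2): cluster /ts/ — the longest permitted-onset suffix is /s/; onset = /s/, preceding coda = /t/.
Between /o/ (V2) and /o/ (V3): /ws/ splits as /w/ + /s/ (/s/ is the longest suffix that is a licit onset).
Putting it together: net.sow.so.
Syllable 3 is /so/; it ends in its nucleus with no coda, so it is open.

open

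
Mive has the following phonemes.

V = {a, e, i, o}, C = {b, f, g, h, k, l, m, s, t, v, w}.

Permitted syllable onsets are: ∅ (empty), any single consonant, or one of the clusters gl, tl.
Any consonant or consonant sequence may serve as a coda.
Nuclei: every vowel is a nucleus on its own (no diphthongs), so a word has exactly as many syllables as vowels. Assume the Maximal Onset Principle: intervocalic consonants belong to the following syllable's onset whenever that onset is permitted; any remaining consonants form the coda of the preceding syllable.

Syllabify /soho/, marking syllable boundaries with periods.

The vowels are o, o — 2 nuclei, so 2 syllables.
σ1/σ2 boundary: just /h/ — single C goes to the following onset.

so.ho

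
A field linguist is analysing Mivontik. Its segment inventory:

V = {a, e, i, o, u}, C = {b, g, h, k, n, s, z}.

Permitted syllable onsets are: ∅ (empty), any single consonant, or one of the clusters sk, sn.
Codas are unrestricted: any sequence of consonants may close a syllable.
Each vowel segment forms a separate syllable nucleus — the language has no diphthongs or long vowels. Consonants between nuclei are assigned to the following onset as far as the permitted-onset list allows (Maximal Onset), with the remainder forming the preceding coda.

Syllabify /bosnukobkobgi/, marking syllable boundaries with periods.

Vowels present: o, u, o, o, i; each is a nucleus, giving 5 syllables.
σ1/σ2 boundary: /sn/ is a licit onset in full, so it all attaches to the next syllable.
σ2/σ3 boundary: /k/ → onset of the next syllable (single consonants are always licit onsets).
σ3/σ4 boundary: /bk/ — longest licit onset from the right is /k/, leaving /b/ as coda.
σ4/σ5 boundary: /bg/ — longest licit onset from the right is /g/, leaving /b/ as coda.

bo.snu.kob.kob.gi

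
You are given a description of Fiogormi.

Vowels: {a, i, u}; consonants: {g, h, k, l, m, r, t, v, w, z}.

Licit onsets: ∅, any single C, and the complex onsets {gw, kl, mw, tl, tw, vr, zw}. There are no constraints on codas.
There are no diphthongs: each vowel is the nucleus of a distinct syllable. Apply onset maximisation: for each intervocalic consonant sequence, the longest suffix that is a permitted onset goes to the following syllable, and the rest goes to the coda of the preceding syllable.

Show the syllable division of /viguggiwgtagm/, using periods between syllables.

Nuclei (vowels): i, u, i, a → 4 syllables.
σ1/σ2 boundary: /g/ → onset of the next syllable (single consonants are always licit onsets).
σ2/σ3 boundary: cluster /gg/ — the longest permitted-onset suffix is /g/; onset = /g/, preceding coda = /g/.
σ3/σ4 boundary: cluster /wgt/ — the longest permitted-onset suffix is /t/; onset = /t/, preceding coda = /wg/.

vi.gug.giwg.tagm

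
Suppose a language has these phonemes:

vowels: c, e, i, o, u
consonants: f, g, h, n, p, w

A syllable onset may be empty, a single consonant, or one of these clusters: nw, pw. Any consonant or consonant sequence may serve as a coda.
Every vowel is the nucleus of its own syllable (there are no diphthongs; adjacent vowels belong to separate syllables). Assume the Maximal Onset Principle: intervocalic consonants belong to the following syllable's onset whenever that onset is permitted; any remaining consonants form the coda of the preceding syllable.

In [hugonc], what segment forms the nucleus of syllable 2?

o

The vowels are u, o, c — 3 nuclei, so 3 syllables.
The second nucleus (vowel 2 from the left) is /o/.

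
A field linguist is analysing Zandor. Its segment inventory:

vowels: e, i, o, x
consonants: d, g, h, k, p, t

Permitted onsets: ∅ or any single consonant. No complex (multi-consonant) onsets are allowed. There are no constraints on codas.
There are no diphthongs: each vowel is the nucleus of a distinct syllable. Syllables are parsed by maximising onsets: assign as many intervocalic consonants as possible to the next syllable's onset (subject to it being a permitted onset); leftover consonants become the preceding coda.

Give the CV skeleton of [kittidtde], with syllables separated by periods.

CVC.CVCC.CV

The vowels are i, i, e — 3 nuclei, so 3 syllables.
σ1/σ2 boundary: /tt/ — longest licit onset from the right is /t/, leaving /t/ as coda.
σ2/σ3 boundary: /dtd/; trying suffixes from longest down, /d/ is the first permitted one, so coda /dt/ | onset /d/.
Putting it together: kit.tidt.de.
Mapping each syllable to C/V: /kit/ → CVC, /tidt/ → CVCC, /de/ → CV.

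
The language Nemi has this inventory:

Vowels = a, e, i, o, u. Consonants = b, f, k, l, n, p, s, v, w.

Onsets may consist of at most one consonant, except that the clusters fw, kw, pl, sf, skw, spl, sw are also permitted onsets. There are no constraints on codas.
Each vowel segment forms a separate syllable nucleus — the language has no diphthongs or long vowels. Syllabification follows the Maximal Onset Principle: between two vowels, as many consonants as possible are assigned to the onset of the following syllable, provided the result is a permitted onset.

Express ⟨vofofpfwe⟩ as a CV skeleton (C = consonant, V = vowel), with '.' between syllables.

CV.CVCC.CCV

Nuclei (vowels): o, o, e → 3 syllables.
V1 /o/ – V2 /o/: /f/ → onset of the next syllable (single consonants are always licit onsets).
V2 /o/ – V3 /e/: /fpfw/ — longest licit onset from the right is /fw/, leaving /fp/ as coda.
Syllabification: vo.fofp.fwe.
Mapping each syllable to C/V: /vo/ → CV, /fofp/ → CVCC, /fwe/ → CCV.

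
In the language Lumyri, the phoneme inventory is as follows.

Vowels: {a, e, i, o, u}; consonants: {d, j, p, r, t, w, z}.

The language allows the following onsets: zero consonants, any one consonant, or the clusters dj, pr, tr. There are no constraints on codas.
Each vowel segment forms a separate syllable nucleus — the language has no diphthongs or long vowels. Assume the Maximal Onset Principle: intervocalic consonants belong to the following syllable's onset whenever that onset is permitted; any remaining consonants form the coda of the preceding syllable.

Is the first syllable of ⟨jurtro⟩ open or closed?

The vowels are u, o — 2 nuclei, so 2 syllables.
Between /u/ (V1) and /o/ (V2): /rtr/ — longest licit onset from the right is /tr/, leaving /r/ as coda.
So the parse is jur.tro.
Syllable 1 is /jur/ with coda /r/, so it is closed.

closed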